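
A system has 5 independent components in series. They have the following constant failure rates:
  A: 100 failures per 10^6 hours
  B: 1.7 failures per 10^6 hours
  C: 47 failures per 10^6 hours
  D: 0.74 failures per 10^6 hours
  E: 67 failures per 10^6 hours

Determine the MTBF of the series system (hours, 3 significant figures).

4620

Series of exponential components: λ_sys = Σ λ_i
λ_sys = 0.00010 + 0.0000017 + 0.000047 + 0.00000074 + 0.000067 = 2.1644e-04 /h
MTBF = 1 / λ_sys = 4620 h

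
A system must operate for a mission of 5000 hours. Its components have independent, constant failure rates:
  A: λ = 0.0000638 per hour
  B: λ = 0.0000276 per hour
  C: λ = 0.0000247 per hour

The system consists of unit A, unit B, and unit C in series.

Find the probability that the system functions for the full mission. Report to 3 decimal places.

R(A) = exp(−0.0000638 × 5000) = 0.72688
R(B) = exp(−0.0000276 × 5000) = 0.87110
R(C) = exp(−0.0000247 × 5000) = 0.88382
Series (A, B, and C): 0.72688 × 0.87110 × 0.88382 = 0.560

0.560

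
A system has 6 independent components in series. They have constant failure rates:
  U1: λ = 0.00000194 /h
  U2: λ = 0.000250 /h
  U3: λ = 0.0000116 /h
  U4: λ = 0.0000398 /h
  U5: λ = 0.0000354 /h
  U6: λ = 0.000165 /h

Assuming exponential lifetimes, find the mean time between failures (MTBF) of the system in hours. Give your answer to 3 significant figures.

Series of exponential components: λ_sys = Σ λ_i
λ_sys = 0.00000194 + 0.000250 + 0.0000116 + 0.0000398 + 0.0000354 + 0.000165 = 5.0374e-04 /h
MTBF = 1 / λ_sys = 1990 h

1990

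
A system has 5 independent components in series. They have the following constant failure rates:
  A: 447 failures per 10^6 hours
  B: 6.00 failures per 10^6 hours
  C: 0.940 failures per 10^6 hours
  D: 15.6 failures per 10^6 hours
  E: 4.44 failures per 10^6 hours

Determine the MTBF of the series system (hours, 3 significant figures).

Series of exponential components: λ_sys = Σ λ_i
λ_sys = 0.000447 + 0.00000600 + 0.000000940 + 0.0000156 + 0.00000444 = 4.7398e-04 /h
MTBF = 1 / λ_sys = 2110 h

2110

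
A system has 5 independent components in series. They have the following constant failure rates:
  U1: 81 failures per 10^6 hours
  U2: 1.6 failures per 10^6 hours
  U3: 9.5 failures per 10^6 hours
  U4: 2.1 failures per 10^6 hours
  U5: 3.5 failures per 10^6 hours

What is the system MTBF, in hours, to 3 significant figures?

Series of exponential components: λ_sys = Σ λ_i
λ_sys = 0.000081 + 0.0000016 + 0.0000095 + 0.0000021 + 0.0000035 = 9.7700e-05 /h
MTBF = 1 / λ_sys = 10200 h

10200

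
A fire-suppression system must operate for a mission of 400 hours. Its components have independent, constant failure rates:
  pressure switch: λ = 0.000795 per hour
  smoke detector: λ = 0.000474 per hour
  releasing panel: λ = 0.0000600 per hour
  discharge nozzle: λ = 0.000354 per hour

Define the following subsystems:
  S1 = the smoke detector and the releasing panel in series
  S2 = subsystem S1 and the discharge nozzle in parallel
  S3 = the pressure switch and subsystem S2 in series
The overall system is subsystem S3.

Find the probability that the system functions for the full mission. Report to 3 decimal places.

0.709

R(pressure switch) = exp(−0.000795 × 400) = 0.72760
R(smoke detector) = exp(−0.000474 × 400) = 0.82729
R(releasing panel) = exp(−0.0000600 × 400) = 0.97629
R(discharge nozzle) = exp(−0.000354 × 400) = 0.86797
Series (smoke detector and releasing panel): 0.82729 × 0.97629 = 0.80767
Parallel ([0.80767] and discharge nozzle): 1 − (1 − 0.80767)(1 − 0.86797) = 0.97461
Series (pressure switch and [0.97461]): 0.72760 × 0.97461 = 0.709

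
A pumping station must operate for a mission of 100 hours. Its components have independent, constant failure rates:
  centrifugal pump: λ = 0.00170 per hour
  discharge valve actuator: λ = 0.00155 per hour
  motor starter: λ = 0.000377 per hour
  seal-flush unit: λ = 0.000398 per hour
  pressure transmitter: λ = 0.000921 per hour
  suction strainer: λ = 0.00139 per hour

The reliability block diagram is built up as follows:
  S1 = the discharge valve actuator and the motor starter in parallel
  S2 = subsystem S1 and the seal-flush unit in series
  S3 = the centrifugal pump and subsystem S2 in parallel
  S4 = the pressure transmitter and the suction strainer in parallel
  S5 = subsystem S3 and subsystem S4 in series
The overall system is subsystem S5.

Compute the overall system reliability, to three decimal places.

0.982

R(centrifugal pump) = exp(−0.00170 × 100) = 0.84366
R(discharge valve actuator) = exp(−0.00155 × 100) = 0.85642
R(motor starter) = exp(−0.000377 × 100) = 0.96300
R(seal-flush unit) = exp(−0.000398 × 100) = 0.96098
R(pressure transmitter) = exp(−0.000921 × 100) = 0.91201
R(suction strainer) = exp(−0.00139 × 100) = 0.87023
Parallel (discharge valve actuator and motor starter): 1 − (1 − 0.85642)(1 − 0.96300) = 0.99469
Series ([0.99469] and seal-flush unit): 0.99469 × 0.96098 = 0.95588
Parallel (centrifugal pump and [0.95588]): 1 − (1 − 0.84366)(1 − 0.95588) = 0.99310
Parallel (pressure transmitter and suction strainer): 1 − (1 − 0.91201)(1 − 0.87023) = 0.98858
Series ([0.99310] and [0.98858]): 0.99310 × 0.98858 = 0.982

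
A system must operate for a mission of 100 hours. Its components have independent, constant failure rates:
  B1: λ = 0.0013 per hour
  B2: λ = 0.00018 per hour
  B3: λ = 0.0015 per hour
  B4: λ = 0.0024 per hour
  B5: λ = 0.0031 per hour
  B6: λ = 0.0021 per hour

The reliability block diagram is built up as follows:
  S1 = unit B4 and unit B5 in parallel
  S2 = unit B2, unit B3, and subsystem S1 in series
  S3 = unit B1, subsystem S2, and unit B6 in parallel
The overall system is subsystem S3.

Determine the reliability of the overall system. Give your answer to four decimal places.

0.9953

R(B1) = exp(−0.0013 × 100) = 0.878095
R(B2) = exp(−0.00018 × 100) = 0.982161
R(B3) = exp(−0.0015 × 100) = 0.860708
R(B4) = exp(−0.0024 × 100) = 0.786628
R(B5) = exp(−0.0031 × 100) = 0.733447
R(B6) = exp(−0.0021 × 100) = 0.810584
Parallel (B4 and B5): 1 − (1 − 0.786628)(1 − 0.733447) = 0.943125
Series (B2, B3, and [0.943125]): 0.982161 × 0.860708 × 0.943125 = 0.797274
Parallel (B1, [0.797274], and B6): 1 − (1 − 0.878095)(1 − 0.797274)(1 − 0.810584) = 0.9953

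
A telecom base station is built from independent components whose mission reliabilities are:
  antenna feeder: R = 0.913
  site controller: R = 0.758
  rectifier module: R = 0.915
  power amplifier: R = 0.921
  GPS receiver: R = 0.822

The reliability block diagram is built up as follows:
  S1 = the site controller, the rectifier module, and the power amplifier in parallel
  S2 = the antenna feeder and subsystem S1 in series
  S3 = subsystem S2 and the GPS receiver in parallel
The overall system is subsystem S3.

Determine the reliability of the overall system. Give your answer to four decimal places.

0.9842

Parallel (site controller, rectifier module, and power amplifier): 1 − (1 − 0.758000)(1 − 0.915000)(1 − 0.921000) = 0.998375
Series (antenna feeder and [0.998375]): 0.913000 × 0.998375 = 0.911516
Parallel ([0.911516] and GPS receiver): 1 − (1 − 0.911516)(1 − 0.822000) = 0.9842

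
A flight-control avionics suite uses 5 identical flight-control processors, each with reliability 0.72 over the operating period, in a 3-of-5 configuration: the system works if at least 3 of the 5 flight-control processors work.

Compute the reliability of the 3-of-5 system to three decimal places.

0.862

R = Σ_{i=3}^{5} C(5,i) p^i (1−p)^{5−i} with p = 0.72
C(5,3)·0.72^3·0.28^2 = 0.29263
C(5,4)·0.72^4·0.28^1 = 0.37623
C(5,5)·0.72^5·0.28^0 = 0.19349
Sum = 0.862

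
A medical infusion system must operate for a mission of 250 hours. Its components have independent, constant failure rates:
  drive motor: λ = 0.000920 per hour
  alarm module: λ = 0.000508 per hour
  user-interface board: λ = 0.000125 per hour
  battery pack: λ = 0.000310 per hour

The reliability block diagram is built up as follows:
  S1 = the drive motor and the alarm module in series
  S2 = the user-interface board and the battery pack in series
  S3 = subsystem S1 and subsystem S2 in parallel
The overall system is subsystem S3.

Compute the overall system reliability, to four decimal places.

0.9691

R(drive motor) = exp(−0.000920 × 250) = 0.794534
R(alarm module) = exp(−0.000508 × 250) = 0.880734
R(user-interface board) = exp(−0.000125 × 250) = 0.969233
R(battery pack) = exp(−0.000310 × 250) = 0.925427
Series (drive motor and alarm module): 0.794534 × 0.880734 = 0.699773
Series (user-interface board and battery pack): 0.969233 × 0.925427 = 0.896954
Parallel ([0.699773] and [0.896954]): 1 − (1 − 0.699773)(1 − 0.896954) = 0.9691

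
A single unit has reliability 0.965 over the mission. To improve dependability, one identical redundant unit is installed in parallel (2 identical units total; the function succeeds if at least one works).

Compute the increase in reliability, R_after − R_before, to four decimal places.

R_before = 0.965
R_after = 1 − (1 − 0.965)^2 = 0.9988
ΔR = 0.9988 − 0.965 = 0.0338

0.0338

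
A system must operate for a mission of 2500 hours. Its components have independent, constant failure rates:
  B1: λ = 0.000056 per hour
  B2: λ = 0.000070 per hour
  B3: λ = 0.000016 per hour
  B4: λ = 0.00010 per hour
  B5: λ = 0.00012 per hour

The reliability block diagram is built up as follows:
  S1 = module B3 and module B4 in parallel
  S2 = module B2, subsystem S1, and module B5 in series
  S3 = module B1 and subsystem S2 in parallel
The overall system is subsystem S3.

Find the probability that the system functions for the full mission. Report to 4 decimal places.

0.9499

R(B1) = exp(−0.000056 × 2500) = 0.869358
R(B2) = exp(−0.000070 × 2500) = 0.839457
R(B3) = exp(−0.000016 × 2500) = 0.960789
R(B4) = exp(−0.00010 × 2500) = 0.778801
R(B5) = exp(−0.00012 × 2500) = 0.740818
Parallel (B3 and B4): 1 − (1 − 0.960789)(1 − 0.778801) = 0.991327
Series (B2, [0.991327], and B5): 0.839457 × 0.991327 × 0.740818 = 0.616491
Parallel (B1 and [0.616491]): 1 − (1 − 0.869358)(1 − 0.616491) = 0.9499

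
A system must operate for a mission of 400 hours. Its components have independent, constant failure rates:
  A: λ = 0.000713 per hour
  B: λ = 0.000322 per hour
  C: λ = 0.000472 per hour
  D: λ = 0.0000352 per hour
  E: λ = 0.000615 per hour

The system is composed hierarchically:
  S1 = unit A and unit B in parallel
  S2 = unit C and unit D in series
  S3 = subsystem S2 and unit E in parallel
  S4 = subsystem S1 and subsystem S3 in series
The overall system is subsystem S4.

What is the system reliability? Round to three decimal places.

0.931

R(A) = exp(−0.000713 × 400) = 0.75186
R(B) = exp(−0.000322 × 400) = 0.87915
R(C) = exp(−0.000472 × 400) = 0.82795
R(D) = exp(−0.0000352 × 400) = 0.98602
R(E) = exp(−0.000615 × 400) = 0.78192
Parallel (A and B): 1 − (1 − 0.75186)(1 − 0.87915) = 0.97001
Series (C and D): 0.82795 × 0.98602 = 0.81638
Parallel ([0.81638] and E): 1 − (1 − 0.81638)(1 − 0.78192) = 0.95996
Series ([0.97001] and [0.95996]): 0.97001 × 0.95996 = 0.931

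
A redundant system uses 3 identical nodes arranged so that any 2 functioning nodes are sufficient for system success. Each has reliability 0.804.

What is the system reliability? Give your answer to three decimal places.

0.900

R = Σ_{i=2}^{3} C(3,i) p^i (1−p)^{3−i} with p = 0.804
C(3,2)·0.804^2·0.196^1 = 0.38009
C(3,3)·0.804^3·0.196^0 = 0.51972
Sum = 0.900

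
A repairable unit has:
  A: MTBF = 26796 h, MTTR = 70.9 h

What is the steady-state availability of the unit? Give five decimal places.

A(A) = MTBF/(MTBF+MTTR) = 26796/(26796+70.9) = 0.99736

0.99736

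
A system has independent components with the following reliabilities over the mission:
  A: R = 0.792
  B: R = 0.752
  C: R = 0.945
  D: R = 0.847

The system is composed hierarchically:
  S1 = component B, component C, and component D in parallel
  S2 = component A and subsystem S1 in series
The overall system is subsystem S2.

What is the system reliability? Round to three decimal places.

Parallel (B, C, and D): 1 − (1 − 0.75200)(1 − 0.94500)(1 − 0.84700) = 0.99791
Series (A and [0.99791]): 0.79200 × 0.99791 = 0.790

0.790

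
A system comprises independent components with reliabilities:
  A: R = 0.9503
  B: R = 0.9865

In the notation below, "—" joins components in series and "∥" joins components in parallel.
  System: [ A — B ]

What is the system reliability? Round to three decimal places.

0.937

Series (A and B): 0.95030 × 0.98650 = 0.937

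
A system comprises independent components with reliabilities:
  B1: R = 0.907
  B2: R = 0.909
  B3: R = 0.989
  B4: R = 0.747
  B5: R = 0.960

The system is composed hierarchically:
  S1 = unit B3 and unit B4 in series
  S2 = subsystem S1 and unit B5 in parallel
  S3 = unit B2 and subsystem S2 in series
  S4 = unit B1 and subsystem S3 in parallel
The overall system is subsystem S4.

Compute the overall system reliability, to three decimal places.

Series (B3 and B4): 0.98900 × 0.74700 = 0.73878
Parallel ([0.73878] and B5): 1 − (1 − 0.73878)(1 − 0.96000) = 0.98955
Series (B2 and [0.98955]): 0.90900 × 0.98955 = 0.89950
Parallel (B1 and [0.89950]): 1 − (1 − 0.90700)(1 − 0.89950) = 0.991

0.991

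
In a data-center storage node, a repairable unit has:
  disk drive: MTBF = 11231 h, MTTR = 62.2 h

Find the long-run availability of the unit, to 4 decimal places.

0.9945

A(disk drive) = MTBF/(MTBF+MTTR) = 11231/(11231+62.2) = 0.9945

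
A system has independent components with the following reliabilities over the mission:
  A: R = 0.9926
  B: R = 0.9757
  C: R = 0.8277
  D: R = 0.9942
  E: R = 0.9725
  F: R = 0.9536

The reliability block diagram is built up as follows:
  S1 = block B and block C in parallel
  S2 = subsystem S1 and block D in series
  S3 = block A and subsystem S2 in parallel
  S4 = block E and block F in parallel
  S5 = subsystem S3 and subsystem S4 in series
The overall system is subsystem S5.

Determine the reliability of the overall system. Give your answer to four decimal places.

Parallel (B and C): 1 − (1 − 0.975700)(1 − 0.827700) = 0.995813
Series ([0.995813] and D): 0.995813 × 0.994200 = 0.990037
Parallel (A and [0.990037]): 1 − (1 − 0.992600)(1 − 0.990037) = 0.999926
Parallel (E and F): 1 − (1 − 0.972500)(1 − 0.953600) = 0.998724
Series ([0.999926] and [0.998724]): 0.999926 × 0.998724 = 0.9987

0.9987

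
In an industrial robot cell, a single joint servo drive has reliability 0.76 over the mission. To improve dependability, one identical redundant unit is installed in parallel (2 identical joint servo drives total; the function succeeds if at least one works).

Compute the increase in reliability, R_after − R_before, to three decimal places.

R_before = 0.76
R_after = 1 − (1 − 0.76)^2 = 0.942
ΔR = 0.942 − 0.76 = 0.182

0.182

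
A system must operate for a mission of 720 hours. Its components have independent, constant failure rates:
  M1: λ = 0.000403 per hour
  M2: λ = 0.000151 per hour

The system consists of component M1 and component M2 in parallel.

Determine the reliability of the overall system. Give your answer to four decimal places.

0.9741

R(M1) = exp(−0.000403 × 720) = 0.748144
R(M2) = exp(−0.000151 × 720) = 0.896982
Parallel (M1 and M2): 1 − (1 − 0.748144)(1 − 0.896982) = 0.9741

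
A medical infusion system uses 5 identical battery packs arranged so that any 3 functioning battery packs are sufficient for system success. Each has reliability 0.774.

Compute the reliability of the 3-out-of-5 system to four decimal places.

0.9202

R = Σ_{i=3}^{5} C(5,i) p^i (1−p)^{5−i} with p = 0.774
C(5,3)·0.774^3·0.226^2 = 0.236832
C(5,4)·0.774^4·0.226^1 = 0.405548
C(5,5)·0.774^5·0.226^0 = 0.277782
Sum = 0.9202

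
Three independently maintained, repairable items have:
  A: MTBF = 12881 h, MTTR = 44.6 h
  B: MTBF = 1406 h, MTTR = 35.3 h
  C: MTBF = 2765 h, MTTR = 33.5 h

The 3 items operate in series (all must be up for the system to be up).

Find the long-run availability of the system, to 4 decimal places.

0.9605

A(A) = MTBF/(MTBF+MTTR) = 12881/(12881+44.6) = 0.996549
A(B) = MTBF/(MTBF+MTTR) = 1406/(1406+35.3) = 0.975508
A(C) = MTBF/(MTBF+MTTR) = 2765/(2765+33.5) = 0.988029
Series availability: 0.996549 × 0.975508 × 0.988029 = 0.9605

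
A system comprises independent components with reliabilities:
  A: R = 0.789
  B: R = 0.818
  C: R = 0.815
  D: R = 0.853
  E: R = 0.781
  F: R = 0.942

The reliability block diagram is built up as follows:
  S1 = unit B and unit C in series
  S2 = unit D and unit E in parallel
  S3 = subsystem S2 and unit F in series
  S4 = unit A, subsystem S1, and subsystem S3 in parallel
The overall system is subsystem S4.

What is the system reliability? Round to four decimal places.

Series (B and C): 0.818000 × 0.815000 = 0.666670
Parallel (D and E): 1 − (1 − 0.853000)(1 − 0.781000) = 0.967807
Series ([0.967807] and F): 0.967807 × 0.942000 = 0.911674
Parallel (A, [0.666670], and [0.911674]): 1 − (1 − 0.789000)(1 − 0.666670)(1 − 0.911674) = 0.9938

0.9938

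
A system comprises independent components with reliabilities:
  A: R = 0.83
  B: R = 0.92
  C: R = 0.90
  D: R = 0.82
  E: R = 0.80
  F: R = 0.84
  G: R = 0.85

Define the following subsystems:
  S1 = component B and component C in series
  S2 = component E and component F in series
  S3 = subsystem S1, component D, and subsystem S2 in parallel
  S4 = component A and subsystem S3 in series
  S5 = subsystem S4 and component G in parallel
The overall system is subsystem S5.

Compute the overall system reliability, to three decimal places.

Series (B and C): 0.92000 × 0.90000 = 0.82800
Series (E and F): 0.80000 × 0.84000 = 0.67200
Parallel ([0.82800], D, and [0.67200]): 1 − (1 − 0.82800)(1 − 0.82000)(1 − 0.67200) = 0.98985
Series (A and [0.98985]): 0.83000 × 0.98985 = 0.82158
Parallel ([0.82158] and G): 1 − (1 − 0.82158)(1 − 0.85000) = 0.973

0.973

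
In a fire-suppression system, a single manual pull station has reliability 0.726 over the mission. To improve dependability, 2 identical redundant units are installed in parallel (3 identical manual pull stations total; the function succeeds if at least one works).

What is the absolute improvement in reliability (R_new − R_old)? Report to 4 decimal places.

0.2534

R_before = 0.726
R_after = 1 − (1 − 0.726)^3 = 0.9794
ΔR = 0.9794 − 0.726 = 0.2534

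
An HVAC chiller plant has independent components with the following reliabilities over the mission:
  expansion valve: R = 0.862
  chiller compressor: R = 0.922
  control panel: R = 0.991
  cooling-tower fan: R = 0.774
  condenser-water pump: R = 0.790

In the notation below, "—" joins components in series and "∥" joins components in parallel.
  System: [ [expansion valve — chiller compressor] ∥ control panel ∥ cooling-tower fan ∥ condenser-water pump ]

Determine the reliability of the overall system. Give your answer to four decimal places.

Series (expansion valve and chiller compressor): 0.862000 × 0.922000 = 0.794764
Parallel ([0.794764], control panel, cooling-tower fan, and condenser-water pump): 1 − (1 − 0.794764)(1 − 0.991000)(1 − 0.774000)(1 − 0.790000) = 0.9999

0.9999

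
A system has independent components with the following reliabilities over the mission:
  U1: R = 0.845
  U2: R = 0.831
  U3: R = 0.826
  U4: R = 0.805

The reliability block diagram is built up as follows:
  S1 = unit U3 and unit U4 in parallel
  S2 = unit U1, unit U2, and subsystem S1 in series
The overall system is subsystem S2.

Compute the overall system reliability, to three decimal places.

0.678

Parallel (U3 and U4): 1 − (1 − 0.82600)(1 − 0.80500) = 0.96607
Series (U1, U2, and [0.96607]): 0.84500 × 0.83100 × 0.96607 = 0.678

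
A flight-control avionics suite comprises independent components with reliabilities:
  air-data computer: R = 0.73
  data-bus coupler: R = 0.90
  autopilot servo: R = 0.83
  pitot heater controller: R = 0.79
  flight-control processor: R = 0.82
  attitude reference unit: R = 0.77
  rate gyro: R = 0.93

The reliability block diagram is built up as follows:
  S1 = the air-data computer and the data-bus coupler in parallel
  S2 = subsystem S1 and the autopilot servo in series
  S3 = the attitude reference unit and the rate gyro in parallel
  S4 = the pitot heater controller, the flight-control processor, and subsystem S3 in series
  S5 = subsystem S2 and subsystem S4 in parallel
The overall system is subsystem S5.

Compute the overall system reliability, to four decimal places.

0.9302

Parallel (air-data computer and data-bus coupler): 1 − (1 − 0.730000)(1 − 0.900000) = 0.973000
Series ([0.973000] and autopilot servo): 0.973000 × 0.830000 = 0.807590
Parallel (attitude reference unit and rate gyro): 1 − (1 − 0.770000)(1 − 0.930000) = 0.983900
Series (pitot heater controller, flight-control processor, and [0.983900]): 0.790000 × 0.820000 × 0.983900 = 0.637370
Parallel ([0.807590] and [0.637370]): 1 − (1 − 0.807590)(1 − 0.637370) = 0.9302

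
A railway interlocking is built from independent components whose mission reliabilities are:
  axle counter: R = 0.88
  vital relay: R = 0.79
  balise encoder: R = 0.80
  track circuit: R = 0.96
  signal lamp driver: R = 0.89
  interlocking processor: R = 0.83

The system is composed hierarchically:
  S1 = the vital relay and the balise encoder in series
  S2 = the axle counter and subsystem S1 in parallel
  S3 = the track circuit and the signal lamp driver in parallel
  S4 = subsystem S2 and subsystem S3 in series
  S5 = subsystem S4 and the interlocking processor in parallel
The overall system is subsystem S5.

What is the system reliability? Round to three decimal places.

0.992

Series (vital relay and balise encoder): 0.79000 × 0.80000 = 0.63200
Parallel (axle counter and [0.63200]): 1 − (1 − 0.88000)(1 − 0.63200) = 0.95584
Parallel (track circuit and signal lamp driver): 1 − (1 − 0.96000)(1 − 0.89000) = 0.99560
Series ([0.95584] and [0.99560]): 0.95584 × 0.99560 = 0.95163
Parallel ([0.95163] and interlocking processor): 1 − (1 − 0.95163)(1 − 0.83000) = 0.992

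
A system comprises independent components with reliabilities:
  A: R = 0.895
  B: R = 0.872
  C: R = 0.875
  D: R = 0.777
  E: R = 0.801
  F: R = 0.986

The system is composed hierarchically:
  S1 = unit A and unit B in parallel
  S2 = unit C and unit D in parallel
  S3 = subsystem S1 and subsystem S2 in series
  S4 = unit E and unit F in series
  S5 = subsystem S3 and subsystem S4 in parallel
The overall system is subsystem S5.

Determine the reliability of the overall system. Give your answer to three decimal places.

Parallel (A and B): 1 − (1 − 0.89500)(1 − 0.87200) = 0.98656
Parallel (C and D): 1 − (1 − 0.87500)(1 − 0.77700) = 0.97213
Series ([0.98656] and [0.97213]): 0.98656 × 0.97213 = 0.95906
Series (E and F): 0.80100 × 0.98600 = 0.78979
Parallel ([0.95906] and [0.78979]): 1 − (1 − 0.95906)(1 − 0.78979) = 0.991

0.991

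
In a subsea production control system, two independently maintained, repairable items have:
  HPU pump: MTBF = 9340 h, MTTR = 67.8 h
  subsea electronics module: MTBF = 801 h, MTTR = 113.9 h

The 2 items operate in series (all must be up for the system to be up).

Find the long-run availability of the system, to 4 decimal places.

A(HPU pump) = MTBF/(MTBF+MTTR) = 9340/(9340+67.8) = 0.992793
A(subsea electronics module) = MTBF/(MTBF+MTTR) = 801/(801+113.9) = 0.875506
Series availability: 0.992793 × 0.875506 = 0.8692

0.8692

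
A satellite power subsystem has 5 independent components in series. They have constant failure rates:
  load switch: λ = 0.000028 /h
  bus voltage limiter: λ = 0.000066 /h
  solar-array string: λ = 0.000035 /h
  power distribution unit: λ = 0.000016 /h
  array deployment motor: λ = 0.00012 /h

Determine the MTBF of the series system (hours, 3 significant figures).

Series of exponential components: λ_sys = Σ λ_i
λ_sys = 0.000028 + 0.000066 + 0.000035 + 0.000016 + 0.00012 = 2.6500e-04 /h
MTBF = 1 / λ_sys = 3770 h

3770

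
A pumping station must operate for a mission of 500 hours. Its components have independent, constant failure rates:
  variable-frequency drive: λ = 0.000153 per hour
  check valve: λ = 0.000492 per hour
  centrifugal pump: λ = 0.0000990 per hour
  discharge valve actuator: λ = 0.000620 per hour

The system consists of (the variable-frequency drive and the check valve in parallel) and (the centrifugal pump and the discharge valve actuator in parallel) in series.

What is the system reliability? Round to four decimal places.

R(variable-frequency drive) = exp(−0.000153 × 500) = 0.926353
R(check valve) = exp(−0.000492 × 500) = 0.781922
R(centrifugal pump) = exp(−0.0000990 × 500) = 0.951705
R(discharge valve actuator) = exp(−0.000620 × 500) = 0.733447
Parallel (variable-frequency drive and check valve): 1 − (1 − 0.926353)(1 − 0.781922) = 0.983939
Parallel (centrifugal pump and discharge valve actuator): 1 − (1 − 0.951705)(1 − 0.733447) = 0.987127
Series ([0.983939] and [0.987127]): 0.983939 × 0.987127 = 0.9713

0.9713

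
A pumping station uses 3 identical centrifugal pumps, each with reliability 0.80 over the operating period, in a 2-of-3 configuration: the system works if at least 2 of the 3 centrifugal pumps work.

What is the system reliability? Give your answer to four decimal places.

0.8960

R = Σ_{i=2}^{3} C(3,i) p^i (1−p)^{3−i} with p = 0.80
C(3,2)·0.80^2·0.20^1 = 0.384000
C(3,3)·0.80^3·0.20^0 = 0.512000
Sum = 0.8960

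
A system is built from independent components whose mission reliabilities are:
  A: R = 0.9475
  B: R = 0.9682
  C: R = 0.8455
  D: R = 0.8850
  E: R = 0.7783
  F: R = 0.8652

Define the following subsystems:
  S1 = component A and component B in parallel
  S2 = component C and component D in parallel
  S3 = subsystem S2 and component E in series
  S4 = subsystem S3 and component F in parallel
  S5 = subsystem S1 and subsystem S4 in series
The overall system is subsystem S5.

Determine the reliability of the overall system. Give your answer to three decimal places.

Parallel (A and B): 1 − (1 − 0.94750)(1 − 0.96820) = 0.99833
Parallel (C and D): 1 − (1 − 0.84550)(1 − 0.88500) = 0.98223
Series ([0.98223] and E): 0.98223 × 0.77830 = 0.76447
Parallel ([0.76447] and F): 1 − (1 − 0.76447)(1 − 0.86520) = 0.96825
Series ([0.99833] and [0.96825]): 0.99833 × 0.96825 = 0.967

0.967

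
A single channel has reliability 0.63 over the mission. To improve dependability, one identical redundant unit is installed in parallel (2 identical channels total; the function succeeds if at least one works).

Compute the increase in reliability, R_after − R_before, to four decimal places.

R_before = 0.63
R_after = 1 − (1 − 0.63)^2 = 0.8631
ΔR = 0.8631 − 0.63 = 0.2331

0.2331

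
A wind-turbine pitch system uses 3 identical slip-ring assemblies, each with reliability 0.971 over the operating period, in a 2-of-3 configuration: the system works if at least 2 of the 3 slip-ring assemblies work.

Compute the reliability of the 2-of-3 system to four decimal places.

R = Σ_{i=2}^{3} C(3,i) p^i (1−p)^{3−i} with p = 0.971
C(3,2)·0.971^2·0.029^1 = 0.082027
C(3,3)·0.971^3·0.029^0 = 0.915499
Sum = 0.9975

0.9975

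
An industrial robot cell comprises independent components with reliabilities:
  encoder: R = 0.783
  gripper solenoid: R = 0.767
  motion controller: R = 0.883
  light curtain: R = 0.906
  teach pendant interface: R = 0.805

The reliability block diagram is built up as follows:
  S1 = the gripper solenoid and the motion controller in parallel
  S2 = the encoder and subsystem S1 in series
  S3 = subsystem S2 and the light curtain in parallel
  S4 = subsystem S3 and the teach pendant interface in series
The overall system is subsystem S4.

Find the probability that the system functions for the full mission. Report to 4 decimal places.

Parallel (gripper solenoid and motion controller): 1 − (1 − 0.767000)(1 − 0.883000) = 0.972739
Series (encoder and [0.972739]): 0.783000 × 0.972739 = 0.761655
Parallel ([0.761655] and light curtain): 1 − (1 − 0.761655)(1 − 0.906000) = 0.977596
Series ([0.977596] and teach pendant interface): 0.977596 × 0.805000 = 0.7870

0.7870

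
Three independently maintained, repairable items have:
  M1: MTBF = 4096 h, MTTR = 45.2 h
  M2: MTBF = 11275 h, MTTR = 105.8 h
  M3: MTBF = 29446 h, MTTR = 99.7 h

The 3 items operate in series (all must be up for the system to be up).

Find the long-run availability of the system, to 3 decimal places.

0.977

A(M1) = MTBF/(MTBF+MTTR) = 4096/(4096+45.2) = 0.989085
A(M2) = MTBF/(MTBF+MTTR) = 11275/(11275+105.8) = 0.990704
A(M3) = MTBF/(MTBF+MTTR) = 29446/(29446+99.7) = 0.996626
Series availability: 0.989085 × 0.990704 × 0.996626 = 0.977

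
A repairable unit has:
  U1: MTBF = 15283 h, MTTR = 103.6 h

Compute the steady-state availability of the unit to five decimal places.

0.99327

A(U1) = MTBF/(MTBF+MTTR) = 15283/(15283+103.6) = 0.99327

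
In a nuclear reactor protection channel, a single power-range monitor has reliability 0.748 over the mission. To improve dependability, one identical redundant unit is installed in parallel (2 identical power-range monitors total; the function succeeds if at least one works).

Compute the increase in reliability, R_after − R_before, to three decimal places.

R_before = 0.748
R_after = 1 − (1 − 0.748)^2 = 0.936
ΔR = 0.936 − 0.748 = 0.188

0.188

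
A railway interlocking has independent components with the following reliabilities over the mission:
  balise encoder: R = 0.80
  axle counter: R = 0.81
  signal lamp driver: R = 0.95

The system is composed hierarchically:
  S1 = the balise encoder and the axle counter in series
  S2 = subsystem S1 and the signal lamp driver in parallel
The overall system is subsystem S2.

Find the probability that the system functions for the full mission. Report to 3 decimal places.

0.982

Series (balise encoder and axle counter): 0.80000 × 0.81000 = 0.64800
Parallel ([0.64800] and signal lamp driver): 1 − (1 − 0.64800)(1 − 0.95000) = 0.982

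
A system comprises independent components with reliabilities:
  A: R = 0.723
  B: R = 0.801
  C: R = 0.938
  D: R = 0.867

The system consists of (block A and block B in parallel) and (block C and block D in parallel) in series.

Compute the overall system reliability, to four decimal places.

Parallel (A and B): 1 − (1 − 0.723000)(1 − 0.801000) = 0.944877
Parallel (C and D): 1 − (1 − 0.938000)(1 − 0.867000) = 0.991754
Series ([0.944877] and [0.991754]): 0.944877 × 0.991754 = 0.9371

0.9371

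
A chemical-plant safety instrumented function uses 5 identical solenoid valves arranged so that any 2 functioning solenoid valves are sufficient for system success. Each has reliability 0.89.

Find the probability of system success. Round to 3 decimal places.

0.999

R = Σ_{i=2}^{5} C(5,i) p^i (1−p)^{5−i} with p = 0.89
C(5,2)·0.89^2·0.11^3 = 0.01054
C(5,3)·0.89^3·0.11^2 = 0.08530
C(5,4)·0.89^4·0.11^1 = 0.34508
C(5,5)·0.89^5·0.11^0 = 0.55841
Sum = 0.999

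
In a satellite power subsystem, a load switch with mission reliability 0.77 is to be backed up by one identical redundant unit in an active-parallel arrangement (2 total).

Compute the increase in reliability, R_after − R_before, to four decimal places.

R_before = 0.77
R_after = 1 − (1 − 0.77)^2 = 0.9471
ΔR = 0.9471 − 0.77 = 0.1771

0.1771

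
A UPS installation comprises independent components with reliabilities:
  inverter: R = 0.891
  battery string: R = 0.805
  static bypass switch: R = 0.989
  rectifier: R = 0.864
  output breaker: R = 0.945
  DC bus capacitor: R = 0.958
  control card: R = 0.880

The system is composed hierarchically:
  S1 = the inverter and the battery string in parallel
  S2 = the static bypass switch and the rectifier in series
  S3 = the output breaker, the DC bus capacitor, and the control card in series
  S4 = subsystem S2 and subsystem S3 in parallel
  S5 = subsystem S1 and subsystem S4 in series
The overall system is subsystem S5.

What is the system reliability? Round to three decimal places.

0.950

Parallel (inverter and battery string): 1 − (1 − 0.89100)(1 − 0.80500) = 0.97875
Series (static bypass switch and rectifier): 0.98900 × 0.86400 = 0.85450
Series (output breaker, DC bus capacitor, and control card): 0.94500 × 0.95800 × 0.88000 = 0.79667
Parallel ([0.85450] and [0.79667]): 1 − (1 − 0.85450)(1 − 0.79667) = 0.97042
Series ([0.97875] and [0.97042]): 0.97875 × 0.97042 = 0.950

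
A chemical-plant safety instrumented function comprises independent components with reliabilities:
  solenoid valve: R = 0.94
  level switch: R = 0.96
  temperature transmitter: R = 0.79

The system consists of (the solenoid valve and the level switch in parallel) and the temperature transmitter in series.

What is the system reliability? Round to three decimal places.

0.788

Parallel (solenoid valve and level switch): 1 − (1 − 0.94000)(1 − 0.96000) = 0.99760
Series ([0.99760] and temperature transmitter): 0.99760 × 0.79000 = 0.788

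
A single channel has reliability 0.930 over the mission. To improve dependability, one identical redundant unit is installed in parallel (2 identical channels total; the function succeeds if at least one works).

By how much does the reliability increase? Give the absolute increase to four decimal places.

R_before = 0.930
R_after = 1 − (1 − 0.930)^2 = 0.9951
ΔR = 0.9951 − 0.930 = 0.0651

0.0651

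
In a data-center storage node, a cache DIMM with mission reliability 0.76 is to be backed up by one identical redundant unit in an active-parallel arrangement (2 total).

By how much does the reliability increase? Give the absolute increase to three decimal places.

0.182

R_before = 0.76
R_after = 1 − (1 − 0.76)^2 = 0.942
ΔR = 0.942 − 0.76 = 0.182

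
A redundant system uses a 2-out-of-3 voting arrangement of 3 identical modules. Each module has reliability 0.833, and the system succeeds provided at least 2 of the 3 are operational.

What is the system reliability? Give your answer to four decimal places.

R = Σ_{i=2}^{3} C(3,i) p^i (1−p)^{3−i} with p = 0.833
C(3,2)·0.833^2·0.167^1 = 0.347638
C(3,3)·0.833^3·0.167^0 = 0.578010
Sum = 0.9256

0.9256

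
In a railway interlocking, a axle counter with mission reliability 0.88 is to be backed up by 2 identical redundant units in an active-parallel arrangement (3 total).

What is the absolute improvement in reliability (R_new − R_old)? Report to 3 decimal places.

R_before = 0.88
R_after = 1 − (1 − 0.88)^3 = 0.998
ΔR = 0.998 − 0.88 = 0.118

0.118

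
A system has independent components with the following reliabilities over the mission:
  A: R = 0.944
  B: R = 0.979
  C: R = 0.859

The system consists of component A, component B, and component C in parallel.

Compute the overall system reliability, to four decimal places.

0.9998

Parallel (A, B, and C): 1 − (1 − 0.944000)(1 − 0.979000)(1 − 0.859000) = 0.9998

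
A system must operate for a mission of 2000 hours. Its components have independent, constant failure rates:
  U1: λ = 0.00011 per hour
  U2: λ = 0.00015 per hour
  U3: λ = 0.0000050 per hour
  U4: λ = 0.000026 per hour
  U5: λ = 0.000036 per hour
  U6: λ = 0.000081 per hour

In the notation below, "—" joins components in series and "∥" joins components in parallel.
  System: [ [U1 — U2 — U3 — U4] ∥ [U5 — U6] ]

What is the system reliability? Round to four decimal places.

0.9079

R(U1) = exp(−0.00011 × 2000) = 0.802519
R(U2) = exp(−0.00015 × 2000) = 0.740818
R(U3) = exp(−0.0000050 × 2000) = 0.990050
R(U4) = exp(−0.000026 × 2000) = 0.949329
R(U5) = exp(−0.000036 × 2000) = 0.930531
R(U6) = exp(−0.000081 × 2000) = 0.850441
Series (U1, U2, U3, and U4): 0.802519 × 0.740818 × 0.990050 × 0.949329 = 0.558780
Series (U5 and U6): 0.930531 × 0.850441 = 0.791362
Parallel ([0.558780] and [0.791362]): 1 − (1 − 0.558780)(1 − 0.791362) = 0.9079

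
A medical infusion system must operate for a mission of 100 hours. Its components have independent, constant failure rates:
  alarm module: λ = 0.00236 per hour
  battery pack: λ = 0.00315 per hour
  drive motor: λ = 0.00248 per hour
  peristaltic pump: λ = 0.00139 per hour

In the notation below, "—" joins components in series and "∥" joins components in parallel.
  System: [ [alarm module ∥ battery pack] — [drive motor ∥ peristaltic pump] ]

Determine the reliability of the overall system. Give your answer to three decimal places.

R(alarm module) = exp(−0.00236 × 100) = 0.78978
R(battery pack) = exp(−0.00315 × 100) = 0.72979
R(drive motor) = exp(−0.00248 × 100) = 0.78036
R(peristaltic pump) = exp(−0.00139 × 100) = 0.87023
Parallel (alarm module and battery pack): 1 − (1 − 0.78978)(1 − 0.72979) = 0.94320
Parallel (drive motor and peristaltic pump): 1 − (1 − 0.78036)(1 − 0.87023) = 0.97150
Series ([0.94320] and [0.97150]): 0.94320 × 0.97150 = 0.916

0.916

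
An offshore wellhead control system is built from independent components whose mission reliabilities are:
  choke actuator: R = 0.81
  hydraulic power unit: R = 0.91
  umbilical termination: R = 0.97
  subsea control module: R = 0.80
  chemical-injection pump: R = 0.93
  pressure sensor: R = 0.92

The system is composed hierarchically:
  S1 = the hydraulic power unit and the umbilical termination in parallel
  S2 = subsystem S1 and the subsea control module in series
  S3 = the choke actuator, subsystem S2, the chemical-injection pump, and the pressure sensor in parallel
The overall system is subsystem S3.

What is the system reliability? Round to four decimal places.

0.9998

Parallel (hydraulic power unit and umbilical termination): 1 − (1 − 0.910000)(1 − 0.970000) = 0.997300
Series ([0.997300] and subsea control module): 0.997300 × 0.800000 = 0.797840
Parallel (choke actuator, [0.797840], chemical-injection pump, and pressure sensor): 1 − (1 − 0.810000)(1 − 0.797840)(1 − 0.930000)(1 − 0.920000) = 0.9998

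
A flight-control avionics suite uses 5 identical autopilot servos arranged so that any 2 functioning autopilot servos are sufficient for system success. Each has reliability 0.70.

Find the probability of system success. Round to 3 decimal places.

0.969

R = Σ_{i=2}^{5} C(5,i) p^i (1−p)^{5−i} with p = 0.70
C(5,2)·0.70^2·0.30^3 = 0.13230
C(5,3)·0.70^3·0.30^2 = 0.30870
C(5,4)·0.70^4·0.30^1 = 0.36015
C(5,5)·0.70^5·0.30^0 = 0.16807
Sum = 0.969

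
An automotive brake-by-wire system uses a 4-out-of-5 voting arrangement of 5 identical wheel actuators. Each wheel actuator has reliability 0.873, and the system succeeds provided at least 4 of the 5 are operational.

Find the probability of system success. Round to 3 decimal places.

0.876

R = Σ_{i=4}^{5} C(5,i) p^i (1−p)^{5−i} with p = 0.873
C(5,4)·0.873^4·0.127^1 = 0.36883
C(5,5)·0.873^5·0.127^0 = 0.50707
Sum = 0.876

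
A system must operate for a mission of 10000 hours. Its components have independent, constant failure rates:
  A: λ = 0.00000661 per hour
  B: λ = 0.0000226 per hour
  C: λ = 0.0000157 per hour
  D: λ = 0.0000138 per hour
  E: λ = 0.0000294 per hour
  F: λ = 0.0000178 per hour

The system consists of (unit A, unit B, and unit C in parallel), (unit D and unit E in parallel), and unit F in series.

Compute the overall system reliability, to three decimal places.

R(A) = exp(−0.00000661 × 10000) = 0.93604
R(B) = exp(−0.0000226 × 10000) = 0.79772
R(C) = exp(−0.0000157 × 10000) = 0.85470
R(D) = exp(−0.0000138 × 10000) = 0.87110
R(E) = exp(−0.0000294 × 10000) = 0.74528
R(F) = exp(−0.0000178 × 10000) = 0.83694
Parallel (A, B, and C): 1 − (1 − 0.93604)(1 − 0.79772)(1 − 0.85470) = 0.99812
Parallel (D and E): 1 − (1 − 0.87110)(1 − 0.74528) = 0.96717
Series ([0.99812], [0.96717], and F): 0.99812 × 0.96717 × 0.83694 = 0.808

0.808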